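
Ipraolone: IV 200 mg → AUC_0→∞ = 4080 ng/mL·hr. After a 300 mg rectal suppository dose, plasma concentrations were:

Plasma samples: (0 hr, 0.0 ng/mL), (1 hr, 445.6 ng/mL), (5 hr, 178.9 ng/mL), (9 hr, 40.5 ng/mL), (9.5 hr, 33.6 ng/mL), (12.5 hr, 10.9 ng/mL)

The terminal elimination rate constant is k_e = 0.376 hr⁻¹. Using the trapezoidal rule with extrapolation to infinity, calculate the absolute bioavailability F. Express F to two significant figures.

Trapezoidal AUC_0→12.5 (rectal suppository):
  [0→1]: (0.0+445.6)/2 × 1 = 222.8
  [1→5]: (445.6+178.9)/2 × 4 = 1249.0
  [5→9]: (178.9+40.5)/2 × 4 = 438.8
  [9→9.5]: (40.5+33.6)/2 × 0.5 = 18.525
  [9.5→12.5]: (33.6+10.9)/2 × 3 = 66.75
  Sum = 1995.875 ng/mL·hr
Tail: C_last/k_e = 10.9/0.376 = 28.989
AUC_0→∞ (rectal suppository) = 1995.875 + 28.989 = 2024.864 ng/mL·hr
F = (AUC_ev/D_ev)/(AUC_iv/D_iv) = (2024.864/300)/(4080/200) = 6.74955/20.4 = 0.3309

F = 0.33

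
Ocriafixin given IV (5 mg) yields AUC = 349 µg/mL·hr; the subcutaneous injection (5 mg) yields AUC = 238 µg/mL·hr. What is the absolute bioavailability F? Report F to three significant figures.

F = 0.682

F = (AUC_ev / D_ev) / (AUC_iv / D_iv)
  = (238/5) / (349/5)
  = 47.6 / 69.8 = 0.6819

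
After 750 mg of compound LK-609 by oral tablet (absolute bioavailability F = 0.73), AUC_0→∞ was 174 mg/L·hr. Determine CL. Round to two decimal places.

CL = 3.15 L/hr

CL = F × Dose / AUC_0→∞
   = 0.73 × 750 / 174 = 3.14655 L/hr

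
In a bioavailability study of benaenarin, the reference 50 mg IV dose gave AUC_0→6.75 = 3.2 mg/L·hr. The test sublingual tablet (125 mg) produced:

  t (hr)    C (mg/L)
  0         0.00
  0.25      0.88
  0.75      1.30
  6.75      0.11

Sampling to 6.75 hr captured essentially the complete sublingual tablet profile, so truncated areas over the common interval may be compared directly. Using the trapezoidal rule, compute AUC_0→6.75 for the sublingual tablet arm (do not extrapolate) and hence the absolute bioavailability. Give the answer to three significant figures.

F = 0.611

Trapezoidal AUC_0→6.75 (sublingual tablet):
  [0→0.25]: (0.00+0.88)/2 × 0.25 = 0.11
  [0.25→0.75]: (0.88+1.30)/2 × 0.5 = 0.545
  [0.75→6.75]: (1.30+0.11)/2 × 6 = 4.23
  Sum = 4.885 mg/L·hr
F = (AUC_ev/D_ev)/(AUC_iv/D_iv) = (4.885/125)/(3.2/50) = 0.03908/0.064 = 0.6106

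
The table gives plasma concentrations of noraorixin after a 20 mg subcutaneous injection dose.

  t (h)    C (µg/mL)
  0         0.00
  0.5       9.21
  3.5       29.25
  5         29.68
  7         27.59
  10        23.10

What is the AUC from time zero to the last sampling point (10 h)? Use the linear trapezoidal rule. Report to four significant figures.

AUC = 237.5 µg/mL·h

Trapezoidal AUC_0→10:
  [0→0.5]: (0.00+9.21)/2 × 0.5 = 2.3025
  [0.5→3.5]: (9.21+29.25)/2 × 3 = 57.69
  [3.5→5]: (29.25+29.68)/2 × 1.5 = 44.1975
  [5→7]: (29.68+27.59)/2 × 2 = 57.27
  [7→10]: (27.59+23.10)/2 × 3 = 76.035
  Sum = 237.495 µg/mL·h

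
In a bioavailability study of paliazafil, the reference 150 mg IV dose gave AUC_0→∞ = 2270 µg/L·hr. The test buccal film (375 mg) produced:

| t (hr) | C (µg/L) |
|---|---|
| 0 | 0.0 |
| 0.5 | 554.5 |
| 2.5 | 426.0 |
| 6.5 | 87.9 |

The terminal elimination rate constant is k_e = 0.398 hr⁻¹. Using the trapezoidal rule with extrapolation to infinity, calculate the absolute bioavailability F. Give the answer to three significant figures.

Trapezoidal AUC_0→6.5 (buccal film):
  [0→0.5]: (0.0+554.5)/2 × 0.5 = 138.625
  [0.5→2.5]: (554.5+426.0)/2 × 2 = 980.5
  [2.5→6.5]: (426.0+87.9)/2 × 4 = 1027.8
  Sum = 2146.925 µg/L·hr
Tail: C_last/k_e = 87.9/0.398 = 220.854
AUC_0→∞ (buccal film) = 2146.925 + 220.854 = 2367.779 µg/L·hr
F = (AUC_ev/D_ev)/(AUC_iv/D_iv) = (2367.779/375)/(2270/150) = 6.31408/15.1333 = 0.4172

F = 0.417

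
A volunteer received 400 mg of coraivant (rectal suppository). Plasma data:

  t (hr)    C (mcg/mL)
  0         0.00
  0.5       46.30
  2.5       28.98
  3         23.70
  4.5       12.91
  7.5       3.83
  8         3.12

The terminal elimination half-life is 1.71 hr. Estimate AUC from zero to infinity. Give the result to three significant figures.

Trapezoidal AUC_0→8:
  [0→0.5]: (0.00+46.30)/2 × 0.5 = 11.575
  [0.5→2.5]: (46.30+28.98)/2 × 2 = 75.28
  [2.5→3]: (28.98+23.70)/2 × 0.5 = 13.17
  [3→4.5]: (23.70+12.91)/2 × 1.5 = 27.4575
  [4.5→7.5]: (12.91+3.83)/2 × 3 = 25.11
  [7.5→8]: (3.83+3.12)/2 × 0.5 = 1.7375
  Sum = 154.33 mcg/mL·hr
k_e = ln2 / t½ = 0.693147 / 1.71 = 0.4053 hr^-1
Extrapolated tail: C_last / k_e = 3.12 / 0.4053 = 7.698
AUC_0→∞ = 154.33 + 7.698 = 162.028 mcg/mL·hr

AUC = 162 mcg/mL·hr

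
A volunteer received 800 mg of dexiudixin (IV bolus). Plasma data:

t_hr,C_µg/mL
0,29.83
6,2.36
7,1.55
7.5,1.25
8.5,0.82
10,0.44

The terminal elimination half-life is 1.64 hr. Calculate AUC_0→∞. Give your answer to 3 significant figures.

AUC = 102 µg/mL·hr

Trapezoidal AUC_0→10:
  [0→6]: (29.83+2.36)/2 × 6 = 96.57
  [6→7]: (2.36+1.55)/2 × 1 = 1.955
  [7→7.5]: (1.55+1.25)/2 × 0.5 = 0.7
  [7.5→8.5]: (1.25+0.82)/2 × 1 = 1.035
  [8.5→10]: (0.82+0.44)/2 × 1.5 = 0.945
  Sum = 101.205 µg/mL·hr
k_e = ln2 / t½ = 0.693147 / 1.64 = 0.4227 hr^-1
Extrapolated tail: C_last / k_e = 0.44 / 0.4227 = 1.041
AUC_0→∞ = 101.205 + 1.041 = 102.246 µg/mL·hr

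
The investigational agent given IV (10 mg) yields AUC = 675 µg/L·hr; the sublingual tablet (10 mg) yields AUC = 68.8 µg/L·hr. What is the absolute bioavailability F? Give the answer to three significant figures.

F = (AUC_ev / D_ev) / (AUC_iv / D_iv)
  = (68.8/10) / (675/10)
  = 6.88 / 67.5 = 0.1019

F = 0.102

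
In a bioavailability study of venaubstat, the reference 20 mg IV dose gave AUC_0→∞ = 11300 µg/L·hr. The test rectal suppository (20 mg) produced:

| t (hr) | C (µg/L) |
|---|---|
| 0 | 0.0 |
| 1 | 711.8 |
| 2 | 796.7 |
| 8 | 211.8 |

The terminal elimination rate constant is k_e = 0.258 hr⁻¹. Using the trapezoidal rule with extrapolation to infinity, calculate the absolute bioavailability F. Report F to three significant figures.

F = 0.439

Trapezoidal AUC_0→8 (rectal suppository):
  [0→1]: (0.0+711.8)/2 × 1 = 355.9
  [1→2]: (711.8+796.7)/2 × 1 = 754.25
  [2→8]: (796.7+211.8)/2 × 6 = 3025.5
  Sum = 4135.65 µg/L·hr
Tail: C_last/k_e = 211.8/0.258 = 820.930
AUC_0→∞ (rectal suppository) = 4135.65 + 820.930 = 4956.58 µg/L·hr
F = (AUC_ev/D_ev)/(AUC_iv/D_iv) = (4956.58/20)/(11300/20) = 247.829/565 = 0.4386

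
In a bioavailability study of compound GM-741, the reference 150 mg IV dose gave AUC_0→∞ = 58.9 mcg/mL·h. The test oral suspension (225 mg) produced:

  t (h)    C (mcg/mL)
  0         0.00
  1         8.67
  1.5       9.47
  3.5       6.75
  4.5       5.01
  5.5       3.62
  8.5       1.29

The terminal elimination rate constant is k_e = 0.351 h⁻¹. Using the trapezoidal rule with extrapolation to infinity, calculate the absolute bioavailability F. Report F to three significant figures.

F = 0.524

Trapezoidal AUC_0→8.5 (oral suspension):
  [0→1]: (0.00+8.67)/2 × 1 = 4.335
  [1→1.5]: (8.67+9.47)/2 × 0.5 = 4.535
  [1.5→3.5]: (9.47+6.75)/2 × 2 = 16.22
  [3.5→4.5]: (6.75+5.01)/2 × 1 = 5.88
  [4.5→5.5]: (5.01+3.62)/2 × 1 = 4.315
  [5.5→8.5]: (3.62+1.29)/2 × 3 = 7.365
  Sum = 42.65 mcg/mL·h
Tail: C_last/k_e = 1.29/0.351 = 3.675
AUC_0→∞ (oral suspension) = 42.65 + 3.675 = 46.325 mcg/mL·h
F = (AUC_ev/D_ev)/(AUC_iv/D_iv) = (46.325/225)/(58.9/150) = 0.205889/0.392667 = 0.5243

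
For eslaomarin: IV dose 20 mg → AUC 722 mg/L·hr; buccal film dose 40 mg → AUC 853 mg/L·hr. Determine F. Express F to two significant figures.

F = (AUC_ev / D_ev) / (AUC_iv / D_iv)
  = (853/40) / (722/20)
  = 21.325 / 36.1 = 0.5907

F = 0.59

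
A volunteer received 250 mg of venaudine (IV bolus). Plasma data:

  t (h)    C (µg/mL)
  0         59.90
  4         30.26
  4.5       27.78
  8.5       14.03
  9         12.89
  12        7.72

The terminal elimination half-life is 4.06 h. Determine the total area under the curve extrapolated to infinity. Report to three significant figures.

Trapezoidal AUC_0→12:
  [0→4]: (59.90+30.26)/2 × 4 = 180.32
  [4→4.5]: (30.26+27.78)/2 × 0.5 = 14.51
  [4.5→8.5]: (27.78+14.03)/2 × 4 = 83.62
  [8.5→9]: (14.03+12.89)/2 × 0.5 = 6.73
  [9→12]: (12.89+7.72)/2 × 3 = 30.915
  Sum = 316.095 µg/mL·h
k_e = ln2 / t½ = 0.693147 / 4.06 = 0.1707 h^-1
Extrapolated tail: C_last / k_e = 7.72 / 0.1707 = 45.226
AUC_0→∞ = 316.095 + 45.226 = 361.321 µg/mL·h

AUC = 361 µg/mL·h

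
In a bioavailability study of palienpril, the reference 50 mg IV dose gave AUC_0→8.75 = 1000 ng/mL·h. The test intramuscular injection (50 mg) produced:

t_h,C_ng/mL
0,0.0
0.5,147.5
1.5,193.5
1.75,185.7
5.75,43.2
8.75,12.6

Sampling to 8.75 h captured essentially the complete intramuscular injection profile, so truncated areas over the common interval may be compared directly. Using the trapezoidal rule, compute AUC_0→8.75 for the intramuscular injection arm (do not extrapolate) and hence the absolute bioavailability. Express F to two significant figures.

Trapezoidal AUC_0→8.75 (intramuscular injection):
  [0→0.5]: (0.0+147.5)/2 × 0.5 = 36.875
  [0.5→1.5]: (147.5+193.5)/2 × 1 = 170.5
  [1.5→1.75]: (193.5+185.7)/2 × 0.25 = 47.4
  [1.75→5.75]: (185.7+43.2)/2 × 4 = 457.8
  [5.75→8.75]: (43.2+12.6)/2 × 3 = 83.7
  Sum = 796.275 ng/mL·h
F = (AUC_ev/D_ev)/(AUC_iv/D_iv) = (796.275/50)/(1000/50) = 15.9255/20 = 0.7963

F = 0.80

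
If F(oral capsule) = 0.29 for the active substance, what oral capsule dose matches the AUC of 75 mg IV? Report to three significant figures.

For equal systemic exposure: F × D_ev = D_iv
D_ev = D_iv / F = 75 / 0.29 = 258.621 mg

D_oral = 259 mg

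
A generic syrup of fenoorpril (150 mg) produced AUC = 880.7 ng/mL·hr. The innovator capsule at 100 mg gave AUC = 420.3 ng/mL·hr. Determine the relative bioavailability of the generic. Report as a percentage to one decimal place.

F_rel = (AUC_test/D_test) / (AUC_ref/D_ref)
      = (880.7/150) / (420.3/100)
      = 5.87133 / 4.203 = 1.3969 = 139.69%

F_rel = 139.7%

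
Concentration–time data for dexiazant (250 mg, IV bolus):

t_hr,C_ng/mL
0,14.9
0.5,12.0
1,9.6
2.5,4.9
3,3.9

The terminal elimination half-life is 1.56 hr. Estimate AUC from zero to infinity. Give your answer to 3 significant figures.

AUC = 34.0 ng/mL·hr

Trapezoidal AUC_0→3:
  [0→0.5]: (14.9+12.0)/2 × 0.5 = 6.725
  [0.5→1]: (12.0+9.6)/2 × 0.5 = 5.4
  [1→2.5]: (9.6+4.9)/2 × 1.5 = 10.875
  [2.5→3]: (4.9+3.9)/2 × 0.5 = 2.2
  Sum = 25.2 ng/mL·hr
k_e = ln2 / t½ = 0.693147 / 1.56 = 0.4443 hr^-1
Extrapolated tail: C_last / k_e = 3.9 / 0.4443 = 8.778
AUC_0→∞ = 25.2 + 8.778 = 33.978 ng/mL·hr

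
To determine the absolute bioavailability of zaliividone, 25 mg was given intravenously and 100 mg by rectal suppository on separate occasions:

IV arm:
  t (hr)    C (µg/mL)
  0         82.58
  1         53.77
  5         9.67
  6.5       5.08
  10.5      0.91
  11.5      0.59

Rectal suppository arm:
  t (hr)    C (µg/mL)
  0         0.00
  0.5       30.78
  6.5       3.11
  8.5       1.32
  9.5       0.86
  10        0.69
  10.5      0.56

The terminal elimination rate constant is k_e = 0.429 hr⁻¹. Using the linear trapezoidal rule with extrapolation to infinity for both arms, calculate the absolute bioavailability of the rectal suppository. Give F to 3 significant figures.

Trapezoidal AUC_0→11.5 (IV):
  [0→1]: (82.58+53.77)/2 × 1 = 68.175
  [1→5]: (53.77+9.67)/2 × 4 = 126.88
  [5→6.5]: (9.67+5.08)/2 × 1.5 = 11.0625
  [6.5→10.5]: (5.08+0.91)/2 × 4 = 11.98
  [10.5→11.5]: (0.91+0.59)/2 × 1 = 0.75
  Sum = 218.8475 µg/mL·hr
IV tail: 0.59/0.429 = 1.375; AUC_iv,0→∞ = 218.8475 + 1.375 = 220.2225 µg/mL·hr
Trapezoidal AUC_0→10.5 (rectal suppository):
  [0→0.5]: (0.00+30.78)/2 × 0.5 = 7.695
  [0.5→6.5]: (30.78+3.11)/2 × 6 = 101.67
  [6.5→8.5]: (3.11+1.32)/2 × 2 = 4.43
  [8.5→9.5]: (1.32+0.86)/2 × 1 = 1.09
  [9.5→10]: (0.86+0.69)/2 × 0.5 = 0.3875
  [10→10.5]: (0.69+0.56)/2 × 0.5 = 0.3125
  Sum = 115.585 µg/mL·hr
rectal suppository tail: 0.56/0.429 = 1.305; AUC_ev,0→∞ = 115.585 + 1.305 = 116.89 µg/mL·hr
F = (AUC_ev/D_ev)/(AUC_iv/D_iv) = (116.89/100)/(220.2225/25) = 1.1689/8.8089 = 0.1327

F = 0.133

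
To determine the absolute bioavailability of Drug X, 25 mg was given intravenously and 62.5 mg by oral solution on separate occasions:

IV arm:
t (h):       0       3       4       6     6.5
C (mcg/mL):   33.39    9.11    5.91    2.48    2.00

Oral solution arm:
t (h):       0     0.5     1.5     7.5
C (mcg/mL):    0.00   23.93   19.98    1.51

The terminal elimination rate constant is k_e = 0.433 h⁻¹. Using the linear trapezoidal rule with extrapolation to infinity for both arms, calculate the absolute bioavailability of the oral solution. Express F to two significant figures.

F = 0.45

Trapezoidal AUC_0→6.5 (IV):
  [0→3]: (33.39+9.11)/2 × 3 = 63.75
  [3→4]: (9.11+5.91)/2 × 1 = 7.51
  [4→6]: (5.91+2.48)/2 × 2 = 8.39
  [6→6.5]: (2.48+2.00)/2 × 0.5 = 1.12
  Sum = 80.77 mcg/mL·h
IV tail: 2.00/0.433 = 4.619; AUC_iv,0→∞ = 80.77 + 4.619 = 85.389 mcg/mL·h
Trapezoidal AUC_0→7.5 (oral solution):
  [0→0.5]: (0.00+23.93)/2 × 0.5 = 5.9825
  [0.5→1.5]: (23.93+19.98)/2 × 1 = 21.955
  [1.5→7.5]: (19.98+1.51)/2 × 6 = 64.47
  Sum = 92.4075 mcg/mL·h
oral solution tail: 1.51/0.433 = 3.487; AUC_ev,0→∞ = 92.4075 + 3.487 = 95.8945 mcg/mL·h
F = (AUC_ev/D_ev)/(AUC_iv/D_iv) = (95.8945/62.5)/(85.389/25) = 1.534312/3.41556 = 0.4492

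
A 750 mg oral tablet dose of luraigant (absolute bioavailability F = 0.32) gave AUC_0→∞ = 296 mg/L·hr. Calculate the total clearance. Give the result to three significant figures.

CL = F × Dose / AUC_0→∞
   = 0.32 × 750 / 296 = 0.810811 L/hr

CL = 0.811 L/hr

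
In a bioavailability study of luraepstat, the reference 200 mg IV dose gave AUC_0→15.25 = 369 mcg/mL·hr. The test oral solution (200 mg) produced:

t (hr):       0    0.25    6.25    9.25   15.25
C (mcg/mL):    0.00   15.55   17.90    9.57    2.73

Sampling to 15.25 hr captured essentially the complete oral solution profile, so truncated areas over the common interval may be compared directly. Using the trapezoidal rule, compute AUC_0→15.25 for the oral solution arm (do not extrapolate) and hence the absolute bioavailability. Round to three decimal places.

F = 0.489

Trapezoidal AUC_0→15.25 (oral solution):
  [0→0.25]: (0.00+15.55)/2 × 0.25 = 1.94375
  [0.25→6.25]: (15.55+17.90)/2 × 6 = 100.35
  [6.25→9.25]: (17.90+9.57)/2 × 3 = 41.205
  [9.25→15.25]: (9.57+2.73)/2 × 6 = 36.9
  Sum = 180.39875 mcg/mL·hr
F = (AUC_ev/D_ev)/(AUC_iv/D_iv) = (180.39875/200)/(369/200) = 0.90199375/1.845 = 0.4889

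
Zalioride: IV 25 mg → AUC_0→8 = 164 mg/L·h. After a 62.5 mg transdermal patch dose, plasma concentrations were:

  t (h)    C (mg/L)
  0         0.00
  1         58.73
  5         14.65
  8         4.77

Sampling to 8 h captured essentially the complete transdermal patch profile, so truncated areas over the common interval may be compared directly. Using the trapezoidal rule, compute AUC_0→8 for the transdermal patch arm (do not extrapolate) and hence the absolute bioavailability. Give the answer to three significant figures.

Trapezoidal AUC_0→8 (transdermal patch):
  [0→1]: (0.00+58.73)/2 × 1 = 29.365
  [1→5]: (58.73+14.65)/2 × 4 = 146.76
  [5→8]: (14.65+4.77)/2 × 3 = 29.13
  Sum = 205.255 mg/L·h
F = (AUC_ev/D_ev)/(AUC_iv/D_iv) = (205.255/62.5)/(164/25) = 3.28408/6.56 = 0.5006

F = 0.501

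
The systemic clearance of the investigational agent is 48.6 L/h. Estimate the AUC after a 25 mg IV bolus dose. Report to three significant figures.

AUC = 0.514 mg/L·h

AUC_0→∞ = Dose_iv / CL
        = 25 / 48.6 = 0.514403 mg/L·h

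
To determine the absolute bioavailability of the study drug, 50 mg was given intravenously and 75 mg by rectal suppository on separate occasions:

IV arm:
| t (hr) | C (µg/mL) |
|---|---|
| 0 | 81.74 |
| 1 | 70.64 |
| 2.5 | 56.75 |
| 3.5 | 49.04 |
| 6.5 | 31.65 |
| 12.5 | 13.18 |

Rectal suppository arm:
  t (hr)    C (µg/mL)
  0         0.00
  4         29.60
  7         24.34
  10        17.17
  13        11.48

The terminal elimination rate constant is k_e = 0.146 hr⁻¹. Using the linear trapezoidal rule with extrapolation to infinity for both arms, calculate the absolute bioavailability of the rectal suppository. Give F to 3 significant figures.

F = 0.379

Trapezoidal AUC_0→12.5 (IV):
  [0→1]: (81.74+70.64)/2 × 1 = 76.19
  [1→2.5]: (70.64+56.75)/2 × 1.5 = 95.5425
  [2.5→3.5]: (56.75+49.04)/2 × 1 = 52.895
  [3.5→6.5]: (49.04+31.65)/2 × 3 = 121.035
  [6.5→12.5]: (31.65+13.18)/2 × 6 = 134.49
  Sum = 480.1525 µg/mL·hr
IV tail: 13.18/0.146 = 90.274; AUC_iv,0→∞ = 480.1525 + 90.274 = 570.4265 µg/mL·hr
Trapezoidal AUC_0→13 (rectal suppository):
  [0→4]: (0.00+29.60)/2 × 4 = 59.2
  [4→7]: (29.60+24.34)/2 × 3 = 80.91
  [7→10]: (24.34+17.17)/2 × 3 = 62.265
  [10→13]: (17.17+11.48)/2 × 3 = 42.975
  Sum = 245.35 µg/mL·hr
rectal suppository tail: 11.48/0.146 = 78.630; AUC_ev,0→∞ = 245.35 + 78.630 = 323.98 µg/mL·hr
F = (AUC_ev/D_ev)/(AUC_iv/D_iv) = (323.98/75)/(570.4265/50) = 4.31973/11.40853 = 0.3786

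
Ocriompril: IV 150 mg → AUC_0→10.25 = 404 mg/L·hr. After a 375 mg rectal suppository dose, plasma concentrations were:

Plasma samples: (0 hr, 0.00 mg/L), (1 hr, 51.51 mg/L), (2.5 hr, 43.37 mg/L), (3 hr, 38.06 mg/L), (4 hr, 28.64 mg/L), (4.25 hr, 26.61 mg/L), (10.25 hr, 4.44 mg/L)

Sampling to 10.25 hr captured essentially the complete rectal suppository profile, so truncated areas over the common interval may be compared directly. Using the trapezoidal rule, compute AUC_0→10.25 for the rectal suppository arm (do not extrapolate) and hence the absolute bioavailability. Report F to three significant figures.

F = 0.248

Trapezoidal AUC_0→10.25 (rectal suppository):
  [0→1]: (0.00+51.51)/2 × 1 = 25.755
  [1→2.5]: (51.51+43.37)/2 × 1.5 = 71.16
  [2.5→3]: (43.37+38.06)/2 × 0.5 = 20.3575
  [3→4]: (38.06+28.64)/2 × 1 = 33.35
  [4→4.25]: (28.64+26.61)/2 × 0.25 = 6.90625
  [4.25→10.25]: (26.61+4.44)/2 × 6 = 93.15
  Sum = 250.67875 mg/L·hr
F = (AUC_ev/D_ev)/(AUC_iv/D_iv) = (250.67875/375)/(404/150) = 0.668477/2.69333 = 0.2482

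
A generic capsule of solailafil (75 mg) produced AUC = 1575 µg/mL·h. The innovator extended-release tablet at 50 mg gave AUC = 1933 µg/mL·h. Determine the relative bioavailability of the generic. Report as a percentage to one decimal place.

F_rel = (AUC_test/D_test) / (AUC_ref/D_ref)
      = (1575/75) / (1933/50)
      = 21 / 38.66 = 0.5432 = 54.32%

F_rel = 54.3%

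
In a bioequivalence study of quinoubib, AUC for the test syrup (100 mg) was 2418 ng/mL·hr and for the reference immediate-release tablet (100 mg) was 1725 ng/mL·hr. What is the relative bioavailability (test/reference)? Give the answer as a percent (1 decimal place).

F_rel = 140.2%

F_rel = (AUC_test/D_test) / (AUC_ref/D_ref)
      = (2418/100) / (1725/100)
      = 24.18 / 17.25 = 1.4017 = 140.17%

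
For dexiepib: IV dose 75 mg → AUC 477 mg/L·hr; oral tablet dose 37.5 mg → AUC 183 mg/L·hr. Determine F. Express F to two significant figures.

F = 0.77

F = (AUC_ev / D_ev) / (AUC_iv / D_iv)
  = (183/37.5) / (477/75)
  = 4.88 / 6.36 = 0.7673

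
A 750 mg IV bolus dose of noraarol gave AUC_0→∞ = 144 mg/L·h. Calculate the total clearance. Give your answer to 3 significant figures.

CL = Dose_iv / AUC_0→∞
   = 750 / 144 = 5.20833 L/h

CL = 5.21 L/h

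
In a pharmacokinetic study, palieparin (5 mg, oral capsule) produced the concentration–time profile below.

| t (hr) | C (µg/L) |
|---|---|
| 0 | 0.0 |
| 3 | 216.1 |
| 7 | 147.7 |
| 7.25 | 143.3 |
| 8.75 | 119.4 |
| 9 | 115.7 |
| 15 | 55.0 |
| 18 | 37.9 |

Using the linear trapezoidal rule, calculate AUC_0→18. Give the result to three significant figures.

Trapezoidal AUC_0→18:
  [0→3]: (0.0+216.1)/2 × 3 = 324.15
  [3→7]: (216.1+147.7)/2 × 4 = 727.6
  [7→7.25]: (147.7+143.3)/2 × 0.25 = 36.375
  [7.25→8.75]: (143.3+119.4)/2 × 1.5 = 197.025
  [8.75→9]: (119.4+115.7)/2 × 0.25 = 29.3875
  [9→15]: (115.7+55.0)/2 × 6 = 512.1
  [15→18]: (55.0+37.9)/2 × 3 = 139.35
  Sum = 1965.9875 µg/L·hr

AUC = 1970 µg/L·hr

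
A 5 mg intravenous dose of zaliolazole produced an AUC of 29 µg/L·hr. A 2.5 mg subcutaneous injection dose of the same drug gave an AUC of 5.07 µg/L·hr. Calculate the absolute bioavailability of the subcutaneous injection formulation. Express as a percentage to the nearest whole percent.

F = 35%

F = (AUC_ev / D_ev) / (AUC_iv / D_iv)
  = (5.07/2.5) / (29/5)
  = 2.028 / 5.8 = 0.3497
  = 34.97%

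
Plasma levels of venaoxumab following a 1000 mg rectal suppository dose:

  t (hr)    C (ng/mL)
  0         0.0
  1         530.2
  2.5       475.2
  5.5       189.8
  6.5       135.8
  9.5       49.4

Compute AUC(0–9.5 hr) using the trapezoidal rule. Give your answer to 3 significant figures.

AUC = 2460 ng/mL·hr

Trapezoidal AUC_0→9.5:
  [0→1]: (0.0+530.2)/2 × 1 = 265.1
  [1→2.5]: (530.2+475.2)/2 × 1.5 = 754.05
  [2.5→5.5]: (475.2+189.8)/2 × 3 = 997.5
  [5.5→6.5]: (189.8+135.8)/2 × 1 = 162.8
  [6.5→9.5]: (135.8+49.4)/2 × 3 = 277.8
  Sum = 2457.25 ng/mL·hr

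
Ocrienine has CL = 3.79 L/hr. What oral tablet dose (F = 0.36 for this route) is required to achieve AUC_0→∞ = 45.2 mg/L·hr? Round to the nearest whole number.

Dose = 476 mg

Dose = CL × AUC_0→∞ / F
     = 3.79 × 45.2 / 0.36 = 475.856 mg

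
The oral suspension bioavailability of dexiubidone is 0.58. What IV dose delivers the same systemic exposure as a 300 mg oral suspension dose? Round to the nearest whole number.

D_iv = 174 mg

Systemic exposure from an extravascular dose = F × D_ev, so the equivalent IV dose is F × D_ev.
D_iv = F × D_ev = 0.58 × 300 = 174 mg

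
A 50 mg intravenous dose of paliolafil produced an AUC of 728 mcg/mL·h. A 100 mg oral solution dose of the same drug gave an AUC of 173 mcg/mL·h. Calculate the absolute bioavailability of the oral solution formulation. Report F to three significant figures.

F = 0.119

F = (AUC_ev / D_ev) / (AUC_iv / D_iv)
  = (173/100) / (728/50)
  = 1.73 / 14.56 = 0.1188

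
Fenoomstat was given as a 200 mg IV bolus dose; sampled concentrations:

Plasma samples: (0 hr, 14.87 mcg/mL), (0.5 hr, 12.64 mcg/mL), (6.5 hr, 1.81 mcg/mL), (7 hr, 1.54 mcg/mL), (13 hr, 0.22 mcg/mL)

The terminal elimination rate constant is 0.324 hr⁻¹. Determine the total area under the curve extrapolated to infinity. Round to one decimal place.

Trapezoidal AUC_0→13:
  [0→0.5]: (14.87+12.64)/2 × 0.5 = 6.8775
  [0.5→6.5]: (12.64+1.81)/2 × 6 = 43.35
  [6.5→7]: (1.81+1.54)/2 × 0.5 = 0.8375
  [7→13]: (1.54+0.22)/2 × 6 = 5.28
  Sum = 56.345 mcg/mL·hr
Extrapolated tail: C_last / k_e = 0.22 / 0.324 = 0.679
AUC_0→∞ = 56.345 + 0.679 = 57.024 mcg/mL·hr

AUC = 57.0 mcg/mL·hr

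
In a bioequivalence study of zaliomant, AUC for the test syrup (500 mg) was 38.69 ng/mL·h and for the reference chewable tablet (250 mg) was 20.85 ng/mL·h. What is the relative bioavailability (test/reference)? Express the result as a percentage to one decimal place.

F_rel = (AUC_test/D_test) / (AUC_ref/D_ref)
      = (38.69/500) / (20.85/250)
      = 0.07738 / 0.0834 = 0.9278 = 92.78%

F_rel = 92.8%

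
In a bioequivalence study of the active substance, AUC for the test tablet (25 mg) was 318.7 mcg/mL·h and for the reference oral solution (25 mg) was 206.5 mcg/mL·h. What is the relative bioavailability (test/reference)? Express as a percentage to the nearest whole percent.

F_rel = (AUC_test/D_test) / (AUC_ref/D_ref)
      = (318.7/25) / (206.5/25)
      = 12.748 / 8.26 = 1.5433 = 154.33%

F_rel = 154%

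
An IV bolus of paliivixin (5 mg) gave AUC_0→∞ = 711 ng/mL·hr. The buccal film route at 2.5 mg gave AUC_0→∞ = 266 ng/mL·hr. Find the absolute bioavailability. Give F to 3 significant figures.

F = 0.748

F = (AUC_ev / D_ev) / (AUC_iv / D_iv)
  = (266/2.5) / (711/5)
  = 106.4 / 142.2 = 0.7482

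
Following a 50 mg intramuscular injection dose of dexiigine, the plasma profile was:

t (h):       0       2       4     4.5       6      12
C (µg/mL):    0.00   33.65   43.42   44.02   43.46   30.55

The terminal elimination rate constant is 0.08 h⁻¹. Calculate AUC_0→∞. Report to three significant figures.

AUC = 802 µg/mL·h

Trapezoidal AUC_0→12:
  [0→2]: (0.00+33.65)/2 × 2 = 33.65
  [2→4]: (33.65+43.42)/2 × 2 = 77.07
  [4→4.5]: (43.42+44.02)/2 × 0.5 = 21.86
  [4.5→6]: (44.02+43.46)/2 × 1.5 = 65.61
  [6→12]: (43.46+30.55)/2 × 6 = 222.03
  Sum = 420.22 µg/mL·h
Extrapolated tail: C_last / k_e = 30.55 / 0.08 = 381.875
AUC_0→∞ = 420.22 + 381.875 = 802.095 µg/mL·h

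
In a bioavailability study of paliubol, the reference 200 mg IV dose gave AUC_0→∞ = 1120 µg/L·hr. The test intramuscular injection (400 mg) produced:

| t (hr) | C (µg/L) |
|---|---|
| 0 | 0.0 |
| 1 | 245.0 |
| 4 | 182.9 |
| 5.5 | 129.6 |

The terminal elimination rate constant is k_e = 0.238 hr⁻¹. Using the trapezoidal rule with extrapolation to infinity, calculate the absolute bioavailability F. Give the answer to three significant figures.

F = 0.689

Trapezoidal AUC_0→5.5 (intramuscular injection):
  [0→1]: (0.0+245.0)/2 × 1 = 122.5
  [1→4]: (245.0+182.9)/2 × 3 = 641.85
  [4→5.5]: (182.9+129.6)/2 × 1.5 = 234.375
  Sum = 998.725 µg/L·hr
Tail: C_last/k_e = 129.6/0.238 = 544.538
AUC_0→∞ (intramuscular injection) = 998.725 + 544.538 = 1543.263 µg/L·hr
F = (AUC_ev/D_ev)/(AUC_iv/D_iv) = (1543.263/400)/(1120/200) = 3.8581575/5.6 = 0.6890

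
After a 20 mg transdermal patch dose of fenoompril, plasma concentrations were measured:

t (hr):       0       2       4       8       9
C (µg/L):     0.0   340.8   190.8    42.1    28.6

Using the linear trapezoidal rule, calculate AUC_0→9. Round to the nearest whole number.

AUC = 1374 µg/L·hr

Trapezoidal AUC_0→9:
  [0→2]: (0.0+340.8)/2 × 2 = 340.8
  [2→4]: (340.8+190.8)/2 × 2 = 531.6
  [4→8]: (190.8+42.1)/2 × 4 = 465.8
  [8→9]: (42.1+28.6)/2 × 1 = 35.35
  Sum = 1373.55 µg/L·hr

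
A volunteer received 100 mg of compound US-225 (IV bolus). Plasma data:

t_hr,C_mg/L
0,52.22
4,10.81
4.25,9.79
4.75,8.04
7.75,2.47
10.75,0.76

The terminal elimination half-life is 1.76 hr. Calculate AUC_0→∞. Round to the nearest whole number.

AUC = 156 mg/L·hr

Trapezoidal AUC_0→10.75:
  [0→4]: (52.22+10.81)/2 × 4 = 126.06
  [4→4.25]: (10.81+9.79)/2 × 0.25 = 2.575
  [4.25→4.75]: (9.79+8.04)/2 × 0.5 = 4.4575
  [4.75→7.75]: (8.04+2.47)/2 × 3 = 15.765
  [7.75→10.75]: (2.47+0.76)/2 × 3 = 4.845
  Sum = 153.7025 mg/L·hr
k_e = ln2 / t½ = 0.693147 / 1.76 = 0.3938 hr^-1
Extrapolated tail: C_last / k_e = 0.76 / 0.3938 = 1.930
AUC_0→∞ = 153.7025 + 1.930 = 155.6325 mg/L·hr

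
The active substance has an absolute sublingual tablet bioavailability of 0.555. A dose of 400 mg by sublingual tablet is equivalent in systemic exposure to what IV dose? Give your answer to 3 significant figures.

Systemic exposure from an extravascular dose = F × D_ev, so the equivalent IV dose is F × D_ev.
D_iv = F × D_ev = 0.555 × 400 = 222 mg

D_iv = 222 mg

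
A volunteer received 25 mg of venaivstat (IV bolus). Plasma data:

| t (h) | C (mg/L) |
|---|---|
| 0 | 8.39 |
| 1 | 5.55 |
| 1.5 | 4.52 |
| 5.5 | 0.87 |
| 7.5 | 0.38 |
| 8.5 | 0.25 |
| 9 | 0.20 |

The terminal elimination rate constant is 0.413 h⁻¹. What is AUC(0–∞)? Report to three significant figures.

AUC = 22.4 mg/L·h

Trapezoidal AUC_0→9:
  [0→1]: (8.39+5.55)/2 × 1 = 6.97
  [1→1.5]: (5.55+4.52)/2 × 0.5 = 2.5175
  [1.5→5.5]: (4.52+0.87)/2 × 4 = 10.78
  [5.5→7.5]: (0.87+0.38)/2 × 2 = 1.25
  [7.5→8.5]: (0.38+0.25)/2 × 1 = 0.315
  [8.5→9]: (0.25+0.20)/2 × 0.5 = 0.1125
  Sum = 21.945 mg/L·h
Extrapolated tail: C_last / k_e = 0.20 / 0.413 = 0.484
AUC_0→∞ = 21.945 + 0.484 = 22.429 mg/L·h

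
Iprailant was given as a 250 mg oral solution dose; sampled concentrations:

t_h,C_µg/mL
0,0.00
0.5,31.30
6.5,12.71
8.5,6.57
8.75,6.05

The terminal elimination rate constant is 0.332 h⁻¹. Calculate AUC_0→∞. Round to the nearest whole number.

Trapezoidal AUC_0→8.75:
  [0→0.5]: (0.00+31.30)/2 × 0.5 = 7.825
  [0.5→6.5]: (31.30+12.71)/2 × 6 = 132.03
  [6.5→8.5]: (12.71+6.57)/2 × 2 = 19.28
  [8.5→8.75]: (6.57+6.05)/2 × 0.25 = 1.5775
  Sum = 160.7125 µg/mL·h
Extrapolated tail: C_last / k_e = 6.05 / 0.332 = 18.223
AUC_0→∞ = 160.7125 + 18.223 = 178.9355 µg/mL·h

AUC = 179 µg/mL·h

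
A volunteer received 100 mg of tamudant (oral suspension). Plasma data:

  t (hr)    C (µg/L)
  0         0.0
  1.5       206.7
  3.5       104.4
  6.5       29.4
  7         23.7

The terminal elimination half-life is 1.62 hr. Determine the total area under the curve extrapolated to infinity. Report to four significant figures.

AUC = 735.5 µg/L·hr

Trapezoidal AUC_0→7:
  [0→1.5]: (0.0+206.7)/2 × 1.5 = 155.025
  [1.5→3.5]: (206.7+104.4)/2 × 2 = 311.1
  [3.5→6.5]: (104.4+29.4)/2 × 3 = 200.7
  [6.5→7]: (29.4+23.7)/2 × 0.5 = 13.275
  Sum = 680.1 µg/L·hr
k_e = ln2 / t½ = 0.693147 / 1.62 = 0.4279 hr^-1
Extrapolated tail: C_last / k_e = 23.7 / 0.4279 = 55.387
AUC_0→∞ = 680.1 + 55.387 = 735.487 µg/L·hr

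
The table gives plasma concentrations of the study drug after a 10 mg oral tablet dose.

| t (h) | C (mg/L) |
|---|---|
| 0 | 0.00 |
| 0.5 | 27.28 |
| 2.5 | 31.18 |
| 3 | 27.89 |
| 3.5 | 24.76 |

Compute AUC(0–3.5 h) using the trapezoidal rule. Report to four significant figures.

Trapezoidal AUC_0→3.5:
  [0→0.5]: (0.00+27.28)/2 × 0.5 = 6.82
  [0.5→2.5]: (27.28+31.18)/2 × 2 = 58.46
  [2.5→3]: (31.18+27.89)/2 × 0.5 = 14.7675
  [3→3.5]: (27.89+24.76)/2 × 0.5 = 13.1625
  Sum = 93.21 mg/L·h

AUC = 93.21 mg/L·h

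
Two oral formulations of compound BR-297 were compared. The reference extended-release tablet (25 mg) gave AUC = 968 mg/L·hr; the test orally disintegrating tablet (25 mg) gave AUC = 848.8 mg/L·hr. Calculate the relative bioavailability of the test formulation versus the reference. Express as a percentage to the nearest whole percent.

F_rel = 88%

F_rel = (AUC_test/D_test) / (AUC_ref/D_ref)
      = (848.8/25) / (968/25)
      = 33.952 / 38.72 = 0.8769 = 87.69%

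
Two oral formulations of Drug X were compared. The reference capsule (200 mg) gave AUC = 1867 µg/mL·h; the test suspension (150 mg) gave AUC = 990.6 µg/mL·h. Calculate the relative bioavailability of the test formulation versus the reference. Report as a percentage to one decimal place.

F_rel = 70.7%

F_rel = (AUC_test/D_test) / (AUC_ref/D_ref)
      = (990.6/150) / (1867/200)
      = 6.604 / 9.335 = 0.7074 = 70.74%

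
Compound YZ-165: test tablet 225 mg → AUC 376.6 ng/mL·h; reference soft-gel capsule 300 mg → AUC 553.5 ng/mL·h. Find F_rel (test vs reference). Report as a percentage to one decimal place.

F_rel = 90.7%

F_rel = (AUC_test/D_test) / (AUC_ref/D_ref)
      = (376.6/225) / (553.5/300)
      = 1.67378 / 1.845 = 0.9072 = 90.72%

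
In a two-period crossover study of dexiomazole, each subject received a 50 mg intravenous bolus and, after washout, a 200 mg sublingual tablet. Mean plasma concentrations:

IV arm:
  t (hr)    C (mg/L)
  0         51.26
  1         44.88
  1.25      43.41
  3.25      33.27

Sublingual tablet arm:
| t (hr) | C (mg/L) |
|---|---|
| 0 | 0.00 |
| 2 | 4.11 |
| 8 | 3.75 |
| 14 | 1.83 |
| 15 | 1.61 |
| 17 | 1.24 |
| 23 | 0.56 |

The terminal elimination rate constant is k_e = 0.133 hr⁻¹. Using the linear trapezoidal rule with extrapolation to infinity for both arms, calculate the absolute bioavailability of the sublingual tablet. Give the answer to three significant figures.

F = 0.0380

Trapezoidal AUC_0→3.25 (IV):
  [0→1]: (51.26+44.88)/2 × 1 = 48.07
  [1→1.25]: (44.88+43.41)/2 × 0.25 = 11.03625
  [1.25→3.25]: (43.41+33.27)/2 × 2 = 76.68
  Sum = 135.78625 mg/L·hr
IV tail: 33.27/0.133 = 250.150; AUC_iv,0→∞ = 135.78625 + 250.150 = 385.93625 mg/L·hr
Trapezoidal AUC_0→23 (sublingual tablet):
  [0→2]: (0.00+4.11)/2 × 2 = 4.11
  [2→8]: (4.11+3.75)/2 × 6 = 23.58
  [8→14]: (3.75+1.83)/2 × 6 = 16.74
  [14→15]: (1.83+1.61)/2 × 1 = 1.72
  [15→17]: (1.61+1.24)/2 × 2 = 2.85
  [17→23]: (1.24+0.56)/2 × 6 = 5.4
  Sum = 54.4 mg/L·hr
sublingual tablet tail: 0.56/0.133 = 4.211; AUC_ev,0→∞ = 54.4 + 4.211 = 58.611 mg/L·hr
F = (AUC_ev/D_ev)/(AUC_iv/D_iv) = (58.611/200)/(385.93625/50) = 0.293055/7.718725 = 0.0380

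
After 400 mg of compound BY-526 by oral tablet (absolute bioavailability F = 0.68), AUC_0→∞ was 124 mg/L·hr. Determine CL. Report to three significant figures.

CL = F × Dose / AUC_0→∞
   = 0.68 × 400 / 124 = 2.19355 L/hr

CL = 2.19 L/hr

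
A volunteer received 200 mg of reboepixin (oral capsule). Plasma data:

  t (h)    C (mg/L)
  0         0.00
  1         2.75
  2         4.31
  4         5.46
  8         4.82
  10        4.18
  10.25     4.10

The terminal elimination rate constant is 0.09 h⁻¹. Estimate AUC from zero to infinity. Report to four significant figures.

AUC = 90.83 mg/L·h

Trapezoidal AUC_0→10.25:
  [0→1]: (0.00+2.75)/2 × 1 = 1.375
  [1→2]: (2.75+4.31)/2 × 1 = 3.53
  [2→4]: (4.31+5.46)/2 × 2 = 9.77
  [4→8]: (5.46+4.82)/2 × 4 = 20.56
  [8→10]: (4.82+4.18)/2 × 2 = 9.0
  [10→10.25]: (4.18+4.10)/2 × 0.25 = 1.035
  Sum = 45.27 mg/L·h
Extrapolated tail: C_last / k_e = 4.10 / 0.09 = 45.556
AUC_0→∞ = 45.27 + 45.556 = 90.826 mg/L·h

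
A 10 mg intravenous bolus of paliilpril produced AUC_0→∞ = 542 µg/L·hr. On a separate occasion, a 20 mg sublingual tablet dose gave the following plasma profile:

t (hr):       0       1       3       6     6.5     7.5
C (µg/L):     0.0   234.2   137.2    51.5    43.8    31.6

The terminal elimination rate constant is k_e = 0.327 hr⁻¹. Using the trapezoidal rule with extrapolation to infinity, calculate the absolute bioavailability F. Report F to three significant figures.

F = 0.858

Trapezoidal AUC_0→7.5 (sublingual tablet):
  [0→1]: (0.0+234.2)/2 × 1 = 117.1
  [1→3]: (234.2+137.2)/2 × 2 = 371.4
  [3→6]: (137.2+51.5)/2 × 3 = 283.05
  [6→6.5]: (51.5+43.8)/2 × 0.5 = 23.825
  [6.5→7.5]: (43.8+31.6)/2 × 1 = 37.7
  Sum = 833.075 µg/L·hr
Tail: C_last/k_e = 31.6/0.327 = 96.636
AUC_0→∞ (sublingual tablet) = 833.075 + 96.636 = 929.711 µg/L·hr
F = (AUC_ev/D_ev)/(AUC_iv/D_iv) = (929.711/20)/(542/10) = 46.48555/54.2 = 0.8577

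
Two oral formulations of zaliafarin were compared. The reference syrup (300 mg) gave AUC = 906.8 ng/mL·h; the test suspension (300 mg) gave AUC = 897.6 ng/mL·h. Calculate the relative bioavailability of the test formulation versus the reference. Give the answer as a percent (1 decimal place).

F_rel = 99.0%

F_rel = (AUC_test/D_test) / (AUC_ref/D_ref)
      = (897.6/300) / (906.8/300)
      = 2.992 / 3.02267 = 0.9899 = 98.99%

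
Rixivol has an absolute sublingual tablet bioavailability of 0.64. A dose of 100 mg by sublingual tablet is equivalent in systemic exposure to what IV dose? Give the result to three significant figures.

Systemic exposure from an extravascular dose = F × D_ev, so the equivalent IV dose is F × D_ev.
D_iv = F × D_ev = 0.64 × 100 = 64 mg

D_iv = 64.0 mg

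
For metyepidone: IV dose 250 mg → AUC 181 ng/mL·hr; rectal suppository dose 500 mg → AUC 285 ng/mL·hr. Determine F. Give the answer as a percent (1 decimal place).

F = 78.7%

F = (AUC_ev / D_ev) / (AUC_iv / D_iv)
  = (285/500) / (181/250)
  = 0.57 / 0.724 = 0.7873
  = 78.73%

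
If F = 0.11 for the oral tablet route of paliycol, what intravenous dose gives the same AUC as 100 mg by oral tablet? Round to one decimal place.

Systemic exposure from an extravascular dose = F × D_ev, so the equivalent IV dose is F × D_ev.
D_iv = F × D_ev = 0.11 × 100 = 11 mg

D_iv = 11.0 mg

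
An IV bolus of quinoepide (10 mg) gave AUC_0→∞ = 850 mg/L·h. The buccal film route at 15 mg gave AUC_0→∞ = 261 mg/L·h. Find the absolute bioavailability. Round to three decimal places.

F = 0.205

F = (AUC_ev / D_ev) / (AUC_iv / D_iv)
  = (261/15) / (850/10)
  = 17.4 / 85 = 0.2047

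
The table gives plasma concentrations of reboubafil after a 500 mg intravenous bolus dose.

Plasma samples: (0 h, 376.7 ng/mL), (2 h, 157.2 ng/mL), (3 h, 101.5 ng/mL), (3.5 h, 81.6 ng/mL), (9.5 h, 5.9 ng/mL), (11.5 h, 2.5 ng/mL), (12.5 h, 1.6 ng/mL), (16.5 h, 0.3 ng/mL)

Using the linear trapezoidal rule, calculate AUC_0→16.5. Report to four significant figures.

AUC = 985.8 ng/mL·h

Trapezoidal AUC_0→16.5:
  [0→2]: (376.7+157.2)/2 × 2 = 533.9
  [2→3]: (157.2+101.5)/2 × 1 = 129.35
  [3→3.5]: (101.5+81.6)/2 × 0.5 = 45.775
  [3.5→9.5]: (81.6+5.9)/2 × 6 = 262.5
  [9.5→11.5]: (5.9+2.5)/2 × 2 = 8.4
  [11.5→12.5]: (2.5+1.6)/2 × 1 = 2.05
  [12.5→16.5]: (1.6+0.3)/2 × 4 = 3.8
  Sum = 985.775 ng/mL·h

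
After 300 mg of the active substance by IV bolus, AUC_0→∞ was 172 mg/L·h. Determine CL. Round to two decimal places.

CL = Dose_iv / AUC_0→∞
   = 300 / 172 = 1.74419 L/h

CL = 1.74 L/h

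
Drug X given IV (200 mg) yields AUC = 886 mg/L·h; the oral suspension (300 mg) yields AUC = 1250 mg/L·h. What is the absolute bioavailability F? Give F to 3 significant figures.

F = 0.941

F = (AUC_ev / D_ev) / (AUC_iv / D_iv)
  = (1250/300) / (886/200)
  = 4.16667 / 4.43 = 0.9406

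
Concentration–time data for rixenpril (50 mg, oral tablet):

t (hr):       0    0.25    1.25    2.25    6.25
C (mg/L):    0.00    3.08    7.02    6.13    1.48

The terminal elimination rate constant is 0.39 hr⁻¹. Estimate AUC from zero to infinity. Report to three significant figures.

Trapezoidal AUC_0→6.25:
  [0→0.25]: (0.00+3.08)/2 × 0.25 = 0.385
  [0.25→1.25]: (3.08+7.02)/2 × 1 = 5.05
  [1.25→2.25]: (7.02+6.13)/2 × 1 = 6.575
  [2.25→6.25]: (6.13+1.48)/2 × 4 = 15.22
  Sum = 27.23 mg/L·hr
Extrapolated tail: C_last / k_e = 1.48 / 0.39 = 3.795
AUC_0→∞ = 27.23 + 3.795 = 31.025 mg/L·hr

AUC = 31.0 mg/L·hr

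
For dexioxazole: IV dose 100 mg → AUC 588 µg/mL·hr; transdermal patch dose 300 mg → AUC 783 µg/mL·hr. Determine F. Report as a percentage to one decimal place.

F = (AUC_ev / D_ev) / (AUC_iv / D_iv)
  = (783/300) / (588/100)
  = 2.61 / 5.88 = 0.4439
  = 44.39%

F = 44.4%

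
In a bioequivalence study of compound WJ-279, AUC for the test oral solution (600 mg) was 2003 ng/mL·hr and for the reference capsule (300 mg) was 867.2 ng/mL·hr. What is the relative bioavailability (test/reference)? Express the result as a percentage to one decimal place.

F_rel = (AUC_test/D_test) / (AUC_ref/D_ref)
      = (2003/600) / (867.2/300)
      = 3.33833 / 2.89067 = 1.1549 = 115.49%

F_rel = 115.5%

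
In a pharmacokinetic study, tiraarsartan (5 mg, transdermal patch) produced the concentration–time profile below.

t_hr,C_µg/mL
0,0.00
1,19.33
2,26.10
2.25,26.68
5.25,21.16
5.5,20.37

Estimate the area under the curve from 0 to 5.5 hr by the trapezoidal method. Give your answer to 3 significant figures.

Trapezoidal AUC_0→5.5:
  [0→1]: (0.00+19.33)/2 × 1 = 9.665
  [1→2]: (19.33+26.10)/2 × 1 = 22.715
  [2→2.25]: (26.10+26.68)/2 × 0.25 = 6.5975
  [2.25→5.25]: (26.68+21.16)/2 × 3 = 71.76
  [5.25→5.5]: (21.16+20.37)/2 × 0.25 = 5.19125
  Sum = 115.92875 µg/mL·hr

AUC = 116 µg/mL·hr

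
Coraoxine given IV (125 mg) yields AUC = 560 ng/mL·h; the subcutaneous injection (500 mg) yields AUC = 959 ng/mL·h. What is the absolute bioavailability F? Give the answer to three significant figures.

F = 0.428

F = (AUC_ev / D_ev) / (AUC_iv / D_iv)
  = (959/500) / (560/125)
  = 1.918 / 4.48 = 0.4281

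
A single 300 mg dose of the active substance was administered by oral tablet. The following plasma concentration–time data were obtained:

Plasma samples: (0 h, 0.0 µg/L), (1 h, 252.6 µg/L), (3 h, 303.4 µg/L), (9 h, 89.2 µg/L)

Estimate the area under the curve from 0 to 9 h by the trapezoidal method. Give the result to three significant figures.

AUC = 1860 µg/L·h

Trapezoidal AUC_0→9:
  [0→1]: (0.0+252.6)/2 × 1 = 126.3
  [1→3]: (252.6+303.4)/2 × 2 = 556.0
  [3→9]: (303.4+89.2)/2 × 6 = 1177.8
  Sum = 1860.1 µg/L·h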